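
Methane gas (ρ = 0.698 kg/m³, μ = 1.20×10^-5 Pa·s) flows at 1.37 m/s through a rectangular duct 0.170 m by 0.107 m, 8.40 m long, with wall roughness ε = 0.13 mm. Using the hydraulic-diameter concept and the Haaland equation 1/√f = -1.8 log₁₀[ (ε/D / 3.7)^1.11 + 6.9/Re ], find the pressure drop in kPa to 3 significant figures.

Hydraulic diameter D_h = 4A/P = 4·(0.17·0.107)/(2·(0.17+0.107)) = 0.07276/0.554 = 0.1313 m.
Re = ρVD_h/μ = 0.698·1.37·0.1313/1.2e-05 = 1.047e+04.
ε/D_h = 0.00013/0.1313 = 0.00099; Haaland gives 1/√f = -1.8 log₁₀[0.000108+0.000659] = 5.607, so f = 0.03181.
ΔP = f(L/D_h)(ρV²/2) = 0.03181·8.4/0.1313·0.655 = 1.333 Pa.
ΔP = 0.00133 kPa.

ΔP ≈ 0.00133 kPa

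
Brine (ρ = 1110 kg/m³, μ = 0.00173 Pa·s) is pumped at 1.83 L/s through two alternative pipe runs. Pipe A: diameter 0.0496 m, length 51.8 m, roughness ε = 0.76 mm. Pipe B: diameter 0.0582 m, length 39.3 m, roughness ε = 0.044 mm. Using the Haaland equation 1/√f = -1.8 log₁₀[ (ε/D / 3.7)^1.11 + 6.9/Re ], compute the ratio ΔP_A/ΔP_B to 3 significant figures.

Pipe A: V = Q/A = 0.00183/0.001932 = 0.9471 m/s; Re = 3.014e+04; ε/D = 0.0153; Haaland → f = 0.04555; ΔP_A = f(L/D)(ρV²/2) = 2.368e+04 Pa.
Pipe B: V = Q/A = 0.00183/0.00266 = 0.6879 m/s; Re = 2.569e+04; ε/D = 0.000756; Haaland → f = 0.02582; ΔP_B = f(L/D)(ρV²/2) = 4579 Pa.
ΔP_A/ΔP_B = 2.368e+04/4579 = 5.17.

ΔP_A/ΔP_B ≈ 5.17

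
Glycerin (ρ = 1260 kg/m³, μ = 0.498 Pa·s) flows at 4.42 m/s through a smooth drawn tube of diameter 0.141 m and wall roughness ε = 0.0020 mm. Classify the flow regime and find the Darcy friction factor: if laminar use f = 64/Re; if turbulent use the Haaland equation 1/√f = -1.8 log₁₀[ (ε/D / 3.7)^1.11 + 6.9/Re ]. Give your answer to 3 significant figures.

f ≈ 0.0406

Re = ρVD/μ = 1260·4.42·0.141/0.498 = 1577.
Re < 2300 → laminar, so f = 64/Re = 0.04059 (roughness is irrelevant in laminar flow).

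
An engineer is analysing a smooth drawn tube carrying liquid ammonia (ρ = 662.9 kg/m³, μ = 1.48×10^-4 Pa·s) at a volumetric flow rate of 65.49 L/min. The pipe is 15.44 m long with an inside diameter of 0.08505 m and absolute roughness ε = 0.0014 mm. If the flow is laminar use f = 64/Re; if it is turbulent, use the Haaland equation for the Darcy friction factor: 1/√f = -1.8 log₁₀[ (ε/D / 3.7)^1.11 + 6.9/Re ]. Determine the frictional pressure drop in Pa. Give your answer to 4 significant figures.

Q = 65.49 L/min = 65.49/60000 = 0.001092 m³/s.
Cross-sectional area A = πD²/4 = π(0.08505)²/4 = 0.005681 m²; mean velocity V = Q/A = 0.001092/0.005681 = 0.1921 m/s.
Reynolds number Re = ρVD/μ = 662.9 · 0.1921 · 0.08505 / 0.000148 = 7.319e+04.
Re > 4000 → turbulent. Relative roughness ε/D = 1.4e-06/0.08505 = 1.65e-05. Haaland: 1/√f = -1.8 log₁₀[(1.65e-05/3.7)^1.11 + 6.9/7.319e+04] = -1.8 log₁₀[1.15e-06 + 9.43e-05] = 7.237, so f = 0.0191.
Darcy-Weisbach: ΔP = f(L/D)(ρV²/2) = 0.0191·(15.44/0.08505)·(662.9·0.1921²/2) = 0.0191·181.5·12.23 = 42.41 Pa.

ΔP ≈ 42.41 Pa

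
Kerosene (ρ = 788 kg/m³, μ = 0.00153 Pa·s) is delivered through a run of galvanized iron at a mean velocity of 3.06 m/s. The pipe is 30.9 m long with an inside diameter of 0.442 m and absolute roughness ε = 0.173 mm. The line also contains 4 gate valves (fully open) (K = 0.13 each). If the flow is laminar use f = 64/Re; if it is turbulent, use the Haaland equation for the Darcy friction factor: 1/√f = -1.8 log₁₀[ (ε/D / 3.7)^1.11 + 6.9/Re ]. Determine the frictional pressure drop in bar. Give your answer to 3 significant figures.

ΔP ≈ 0.0620 bar

Reynolds number Re = ρVD/μ = 788 · 3.06 · 0.442 / 0.00153 = 6.966e+05.
Re > 4000 → turbulent. Relative roughness ε/D = 0.000173/0.442 = 0.000391. Haaland: 1/√f = -1.8 log₁₀[(0.000391/3.7)^1.11 + 6.9/6.966e+05] = -1.8 log₁₀[3.86e-05 + 9.91e-06] = 7.765, so f = 0.01659.
Total minor-loss coefficient ΣK = 4·0.13 = 0.52.
ΔP = [f·L/D + ΣK]·(ρV²/2) = [0.01659·30.9/0.442 + 0.52]·(788·3.06²/2) = [1.16 + 0.52]·3689 = 6196 Pa.
ΔP = 6196 Pa = 0.0620 bar.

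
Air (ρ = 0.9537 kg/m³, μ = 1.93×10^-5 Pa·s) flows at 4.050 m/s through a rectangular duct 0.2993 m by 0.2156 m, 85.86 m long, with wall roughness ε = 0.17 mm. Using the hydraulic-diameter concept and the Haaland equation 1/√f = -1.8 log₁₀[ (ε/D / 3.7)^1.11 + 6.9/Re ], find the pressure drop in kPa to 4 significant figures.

ΔP ≈ 0.06105 kPa

Hydraulic diameter D_h = 4A/P = 4·(0.2993·0.2156)/(2·(0.2993+0.2156)) = 0.2581/1.03 = 0.2506 m.
Re = ρVD_h/μ = 0.9537·4.05·0.2506/1.93e-05 = 5.016e+04.
ε/D_h = 0.00017/0.2506 = 0.000678; Haaland gives 1/√f = -1.8 log₁₀[7.11e-05+0.000138] = 6.625, so f = 0.02278.
ΔP = f(L/D_h)(ρV²/2) = 0.02278·85.86/0.2506·7.822 = 61.05 Pa.
ΔP = 0.06105 kPa.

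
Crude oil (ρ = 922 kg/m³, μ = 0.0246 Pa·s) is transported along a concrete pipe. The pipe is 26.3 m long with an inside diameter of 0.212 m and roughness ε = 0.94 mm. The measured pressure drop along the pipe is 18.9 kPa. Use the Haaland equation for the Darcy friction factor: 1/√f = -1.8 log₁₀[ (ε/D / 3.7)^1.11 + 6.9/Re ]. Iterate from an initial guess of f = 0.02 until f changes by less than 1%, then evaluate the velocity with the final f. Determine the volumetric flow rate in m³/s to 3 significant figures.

Rearranging Darcy-Weisbach: V = √(2·ΔP·D/(f·L·ρ)). With ε/D = 0.00094/0.212 = 0.00443, iterate starting from f = 0.02:
  f = 0.02 → V = √(2·1.89e+04·0.212/(0.02·26.3·922)) = 4.065 m/s; Re = ρVD/μ = 3.23e+04; f → 0.03202
  f = 0.03202 → V = 3.213 m/s; Re = 2.553e+04; f → 0.03265
  f = 0.03265 → V = 3.182 m/s; Re = 2.528e+04; f → 0.03268
Converged (Δf/f < 1%). With the final f = 0.03268: V = √(2·1.89e+04·0.212/(0.03268·26.3·922)) = 3.18 m/s.
Q = V·A = 3.18·(π/4·0.212²) = 0.1123 m³/s = 0.112 m³/s.

Q ≈ 0.112 m³/s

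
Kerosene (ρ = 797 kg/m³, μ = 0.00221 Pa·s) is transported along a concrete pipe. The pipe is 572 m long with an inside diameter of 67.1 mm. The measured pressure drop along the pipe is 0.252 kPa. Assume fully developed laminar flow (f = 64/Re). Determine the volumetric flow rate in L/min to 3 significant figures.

Q ≈ 5.95 L/min

For laminar flow, f = 64/Re with Re = ρVD/μ, so Darcy-Weisbach reduces to ΔP = 32μLV/D². Solving for V: V = ΔP·D²/(32μL) = 252·(0.0671)²/(32·0.00221·572) = 0.02805 m/s.
Check: Re = ρVD/μ = 797·0.02805·0.0671/0.00221 = 678.7 < 2300, so the laminar assumption holds.
Q = V·A = 0.02805·(π/4·0.0671²) = 9.918e-05 m³/s = 5.95 L/min.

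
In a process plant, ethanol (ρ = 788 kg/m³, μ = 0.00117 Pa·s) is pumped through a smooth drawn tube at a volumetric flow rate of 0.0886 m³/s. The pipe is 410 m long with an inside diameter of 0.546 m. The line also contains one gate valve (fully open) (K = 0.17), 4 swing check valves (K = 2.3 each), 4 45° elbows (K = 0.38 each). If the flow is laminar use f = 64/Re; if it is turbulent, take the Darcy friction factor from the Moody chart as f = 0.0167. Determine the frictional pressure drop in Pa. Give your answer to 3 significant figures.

Cross-sectional area A = πD²/4 = π(0.546)²/4 = 0.2341 m²; mean velocity V = Q/A = 0.0886/0.2341 = 0.3784 m/s.
Reynolds number Re = ρVD/μ = 788 · 0.3784 · 0.546 / 0.00117 = 1.392e+05.
Re > 4000 → turbulent; use the Moody-chart value f = 0.0167.
Total minor-loss coefficient ΣK = 1·0.17 + 4·2.3 + 4·0.38 = 10.9.
ΔP = [f·L/D + ΣK]·(ρV²/2) = [0.0167·410/0.546 + 10.9]·(788·0.3784²/2) = [12.54 + 10.9]·56.42 = 1322 Pa.

ΔP ≈ 1320 Pa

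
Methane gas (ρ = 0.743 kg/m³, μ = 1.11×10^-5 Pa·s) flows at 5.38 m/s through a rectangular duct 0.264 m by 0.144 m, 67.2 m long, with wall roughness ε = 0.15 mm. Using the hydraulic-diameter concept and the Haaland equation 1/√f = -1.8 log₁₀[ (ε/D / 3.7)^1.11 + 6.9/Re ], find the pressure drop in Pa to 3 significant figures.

Hydraulic diameter D_h = 4A/P = 4·(0.264·0.144)/(2·(0.264+0.144)) = 0.1521/0.816 = 0.1864 m.
Re = ρVD_h/μ = 0.743·5.38·0.1864/1.11e-05 = 6.711e+04.
ε/D_h = 0.00015/0.1864 = 0.000805; Haaland gives 1/√f = -1.8 log₁₀[8.6e-05+0.000103] = 6.703, so f = 0.02226.
ΔP = f(L/D_h)(ρV²/2) = 0.02226·67.2/0.1864·10.75 = 86.3 Pa.

ΔP ≈ 86.3 Pa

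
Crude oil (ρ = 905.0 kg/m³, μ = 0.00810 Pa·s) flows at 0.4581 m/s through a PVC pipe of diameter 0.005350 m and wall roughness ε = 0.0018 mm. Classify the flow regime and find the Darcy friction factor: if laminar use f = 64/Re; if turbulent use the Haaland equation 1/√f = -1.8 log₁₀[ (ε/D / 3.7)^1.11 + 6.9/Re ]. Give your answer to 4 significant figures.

Re = ρVD/μ = 905·0.4581·0.00535/0.0081 = 273.8.
Re < 2300 → laminar, so f = 64/Re = 0.2337 (roughness is irrelevant in laminar flow).

f ≈ 0.2337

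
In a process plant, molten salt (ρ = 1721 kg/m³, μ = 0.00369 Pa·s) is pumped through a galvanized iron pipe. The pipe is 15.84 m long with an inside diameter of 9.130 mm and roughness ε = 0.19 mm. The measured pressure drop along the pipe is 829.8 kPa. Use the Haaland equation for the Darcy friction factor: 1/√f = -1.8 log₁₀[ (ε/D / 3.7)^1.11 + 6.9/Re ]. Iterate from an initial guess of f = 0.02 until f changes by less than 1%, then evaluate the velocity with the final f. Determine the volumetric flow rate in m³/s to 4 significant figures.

Rearranging Darcy-Weisbach: V = √(2·ΔP·D/(f·L·ρ)). With ε/D = 0.00019/0.00913 = 0.0208, iterate starting from f = 0.02:
  f = 0.02 → V = √(2·8.298e+05·0.00913/(0.02·15.84·1721)) = 5.272 m/s; Re = ρVD/μ = 2.245e+04; f → 0.05111
  f = 0.05111 → V = 3.298 m/s; Re = 1.404e+04; f → 0.05205
  f = 0.05205 → V = 3.268 m/s; Re = 1.391e+04; f → 0.05208
Converged (Δf/f < 1%). With the final f = 0.05208: V = √(2·8.298e+05·0.00913/(0.05208·15.84·1721)) = 3.267 m/s.
Q = V·A = 3.267·(π/4·0.00913²) = 0.0002139 m³/s = 2.139×10^-4 m³/s.

Q ≈ 2.139×10^-4 m³/s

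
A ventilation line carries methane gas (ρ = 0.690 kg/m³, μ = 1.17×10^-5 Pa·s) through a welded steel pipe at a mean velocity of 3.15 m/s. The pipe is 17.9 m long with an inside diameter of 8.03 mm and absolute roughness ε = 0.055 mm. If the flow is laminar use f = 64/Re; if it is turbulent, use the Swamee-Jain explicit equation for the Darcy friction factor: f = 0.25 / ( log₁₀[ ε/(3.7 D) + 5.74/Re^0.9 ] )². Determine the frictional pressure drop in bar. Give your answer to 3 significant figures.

Reynolds number Re = ρVD/μ = 0.69 · 3.15 · 0.00803 / 1.17e-05 = 1492.
Re < 2300 → laminar flow, so f = 64/Re = 64/1492 = 0.0429 (the turbulent correlation is not needed).
Darcy-Weisbach: ΔP = f(L/D)(ρV²/2) = 0.0429·(17.9/0.00803)·(0.69·3.15²/2) = 0.0429·2229·3.423 = 327.4 Pa.
ΔP = 327.4 Pa = 0.00327 bar.

ΔP ≈ 0.00327 bar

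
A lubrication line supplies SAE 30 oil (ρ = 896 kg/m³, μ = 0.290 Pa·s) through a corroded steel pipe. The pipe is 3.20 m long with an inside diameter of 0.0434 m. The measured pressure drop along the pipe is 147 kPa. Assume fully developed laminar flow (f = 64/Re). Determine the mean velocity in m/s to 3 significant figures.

For laminar flow, f = 64/Re with Re = ρVD/μ, so Darcy-Weisbach reduces to ΔP = 32μLV/D². Solving for V: V = ΔP·D²/(32μL) = 1.47e+05·(0.0434)²/(32·0.29·3.2) = 9.324 m/s.
Check: Re = ρVD/μ = 896·9.324·0.0434/0.29 = 1250 < 2300, so the laminar assumption holds.

V ≈ 9.32 m/s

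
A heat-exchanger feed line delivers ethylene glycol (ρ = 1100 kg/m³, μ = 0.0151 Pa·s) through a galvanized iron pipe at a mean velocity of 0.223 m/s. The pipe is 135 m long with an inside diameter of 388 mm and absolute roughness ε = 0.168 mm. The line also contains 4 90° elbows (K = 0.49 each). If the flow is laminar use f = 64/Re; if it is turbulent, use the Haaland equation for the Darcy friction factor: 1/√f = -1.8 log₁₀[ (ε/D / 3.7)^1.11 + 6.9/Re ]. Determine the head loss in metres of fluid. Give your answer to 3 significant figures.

h_f ≈ 0.0364 m

Reynolds number Re = ρVD/μ = 1100 · 0.223 · 0.388 / 0.0151 = 6303.
Re > 4000 → turbulent. Relative roughness ε/D = 0.000168/0.388 = 0.000433. Haaland: 1/√f = -1.8 log₁₀[(0.000433/3.7)^1.11 + 6.9/6303] = -1.8 log₁₀[4.32e-05 + 0.00109] = 5.299, so f = 0.03561.
Total minor-loss coefficient ΣK = 4·0.49 = 1.96.
ΔP = [f·L/D + ΣK]·(ρV²/2) = [0.03561·135/0.388 + 1.96]·(1100·0.223²/2) = [12.39 + 1.96]·27.35 = 392.5 Pa.
Head loss h_f = ΔP/(ρg) = 392.5/(1100·9.81) = 0.0364 m.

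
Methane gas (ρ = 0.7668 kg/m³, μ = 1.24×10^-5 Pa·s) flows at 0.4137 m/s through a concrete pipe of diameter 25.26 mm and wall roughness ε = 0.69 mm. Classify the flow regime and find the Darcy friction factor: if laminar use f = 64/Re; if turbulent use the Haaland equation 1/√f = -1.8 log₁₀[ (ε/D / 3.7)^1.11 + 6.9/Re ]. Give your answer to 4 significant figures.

Re = ρVD/μ = 0.7668·0.4137·0.02526/1.24e-05 = 646.2.
Re < 2300 → laminar, so f = 64/Re = 0.09904 (roughness is irrelevant in laminar flow).

f ≈ 0.09904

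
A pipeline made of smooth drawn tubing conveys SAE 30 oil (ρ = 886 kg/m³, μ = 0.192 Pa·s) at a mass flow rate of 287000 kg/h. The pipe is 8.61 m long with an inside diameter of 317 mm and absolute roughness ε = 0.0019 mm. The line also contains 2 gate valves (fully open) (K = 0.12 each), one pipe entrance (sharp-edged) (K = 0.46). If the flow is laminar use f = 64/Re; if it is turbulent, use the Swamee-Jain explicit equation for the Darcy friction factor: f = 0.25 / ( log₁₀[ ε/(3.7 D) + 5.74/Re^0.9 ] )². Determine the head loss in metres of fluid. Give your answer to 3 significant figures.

h_f ≈ 0.115 m

ṁ = 287000 kg/h = 287000/3600 = 79.72 kg/s.
A = πD²/4 = π(0.317)²/4 = 0.07892 m²; mean velocity V = ṁ/(ρA) = 79.72/(886 · 0.07892) = 1.14 m/s.
Reynolds number Re = ρVD/μ = 886 · 1.14 · 0.317 / 0.192 = 1668.
Re < 2300 → laminar flow, so f = 64/Re = 64/1668 = 0.03838 (the turbulent correlation is not needed).
Total minor-loss coefficient ΣK = 2·0.12 + 1·0.46 = 0.7.
ΔP = [f·L/D + ΣK]·(ρV²/2) = [0.03838·8.61/0.317 + 0.7]·(886·1.14²/2) = [1.042 + 0.7]·575.8 = 1003 Pa.
Head loss h_f = ΔP/(ρg) = 1003/(886·9.81) = 0.115 m.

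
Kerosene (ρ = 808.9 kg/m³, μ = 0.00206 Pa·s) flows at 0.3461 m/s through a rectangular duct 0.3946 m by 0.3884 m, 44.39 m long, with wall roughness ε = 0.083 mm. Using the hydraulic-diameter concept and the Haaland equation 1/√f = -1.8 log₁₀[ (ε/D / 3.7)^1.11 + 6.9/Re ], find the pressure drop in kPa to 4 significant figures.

Hydraulic diameter D_h = 4A/P = 4·(0.3946·0.3884)/(2·(0.3946+0.3884)) = 0.6131/1.566 = 0.3915 m.
Re = ρVD_h/μ = 808.9·0.3461·0.3915/0.00206 = 5.32e+04.
ε/D_h = 8.3e-05/0.3915 = 0.000212; Haaland gives 1/√f = -1.8 log₁₀[1.96e-05+0.00013] = 6.887, so f = 0.02108.
ΔP = f(L/D_h)(ρV²/2) = 0.02108·44.39/0.3915·48.45 = 115.8 Pa.
ΔP = 0.1158 kPa.

ΔP ≈ 0.1158 kPa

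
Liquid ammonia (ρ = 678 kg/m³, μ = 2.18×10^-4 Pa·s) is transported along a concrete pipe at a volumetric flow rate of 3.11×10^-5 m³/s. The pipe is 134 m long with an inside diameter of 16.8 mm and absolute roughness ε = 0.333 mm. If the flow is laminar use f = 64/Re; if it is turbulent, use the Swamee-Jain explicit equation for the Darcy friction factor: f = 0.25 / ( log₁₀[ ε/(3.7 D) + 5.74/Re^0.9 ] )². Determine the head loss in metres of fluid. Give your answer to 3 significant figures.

Cross-sectional area A = πD²/4 = π(0.0168)²/4 = 0.0002217 m²; mean velocity V = Q/A = 3.11e-05/0.0002217 = 0.1403 m/s.
Reynolds number Re = ρVD/μ = 678 · 0.1403 · 0.0168 / 0.000218 = 7331.
Re > 4000 → turbulent. Relative roughness ε/D = 0.000333/0.0168 = 0.0198. Swamee-Jain: f = 0.25/(log₁₀[0.0198/3.7 + 5.74/7331^0.9])² = 0.25/(log₁₀[0.00536 + 0.00191])² = 0.25/(-2.139)² = 0.05465.
Darcy-Weisbach: ΔP = f(L/D)(ρV²/2) = 0.05465·(134/0.0168)·(678·0.1403²/2) = 0.05465·7976·6.673 = 2909 Pa.
Head loss h_f = ΔP/(ρg) = 2909/(678·9.81) = 0.437 m.

h_f ≈ 0.437 m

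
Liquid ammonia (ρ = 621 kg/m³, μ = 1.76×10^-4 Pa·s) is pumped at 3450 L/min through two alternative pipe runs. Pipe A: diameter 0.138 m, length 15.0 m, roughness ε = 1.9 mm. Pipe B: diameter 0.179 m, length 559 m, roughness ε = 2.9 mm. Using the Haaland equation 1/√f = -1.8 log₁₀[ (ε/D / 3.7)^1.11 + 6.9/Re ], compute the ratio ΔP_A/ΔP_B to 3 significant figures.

ΔP_A/ΔP_B ≈ 0.0929

Pipe A: V = Q/A = 0.0575/0.01496 = 3.844 m/s; Re = 1.872e+06; ε/D = 0.0138; Haaland → f = 0.04247; ΔP_A = f(L/D)(ρV²/2) = 2.118e+04 Pa.
Pipe B: V = Q/A = 0.0575/0.02516 = 2.285 m/s; Re = 1.443e+06; ε/D = 0.0162; Haaland → f = 0.04506; ΔP_B = f(L/D)(ρV²/2) = 2.281e+05 Pa.
ΔP_A/ΔP_B = 2.118e+04/2.281e+05 = 0.0929.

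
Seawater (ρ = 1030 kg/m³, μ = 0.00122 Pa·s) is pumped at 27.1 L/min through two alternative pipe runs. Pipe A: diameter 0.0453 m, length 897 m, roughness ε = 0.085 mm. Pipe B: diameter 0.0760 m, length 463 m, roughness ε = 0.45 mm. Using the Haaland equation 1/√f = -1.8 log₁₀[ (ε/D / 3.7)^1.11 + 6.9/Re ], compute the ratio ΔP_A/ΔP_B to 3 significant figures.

Pipe A: V = Q/A = 0.0004517/0.001612 = 0.2802 m/s; Re = 1.072e+04; ε/D = 0.00188; Haaland → f = 0.03289; ΔP_A = f(L/D)(ρV²/2) = 2.634e+04 Pa.
Pipe B: V = Q/A = 0.0004517/0.004536 = 0.09956 m/s; Re = 6388; ε/D = 0.00592; Haaland → f = 0.04146; ΔP_B = f(L/D)(ρV²/2) = 1289 Pa.
ΔP_A/ΔP_B = 2.634e+04/1289 = 20.4.

ΔP_A/ΔP_B ≈ 20.4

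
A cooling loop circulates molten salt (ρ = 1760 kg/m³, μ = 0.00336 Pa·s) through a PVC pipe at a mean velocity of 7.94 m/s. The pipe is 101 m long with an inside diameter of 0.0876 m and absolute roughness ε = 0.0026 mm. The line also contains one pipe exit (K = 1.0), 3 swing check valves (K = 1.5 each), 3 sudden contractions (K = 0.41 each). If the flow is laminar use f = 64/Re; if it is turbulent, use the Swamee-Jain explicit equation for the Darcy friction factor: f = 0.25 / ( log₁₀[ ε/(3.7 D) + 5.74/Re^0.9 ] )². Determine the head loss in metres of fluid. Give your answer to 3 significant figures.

Reynolds number Re = ρVD/μ = 1760 · 7.94 · 0.0876 / 0.00336 = 3.643e+05.
Re > 4000 → turbulent. Relative roughness ε/D = 2.6e-06/0.0876 = 2.97e-05. Swamee-Jain: f = 0.25/(log₁₀[2.97e-05/3.7 + 5.74/3.643e+05^0.9])² = 0.25/(log₁₀[8.02e-06 + 5.67e-05])² = 0.25/(-4.189)² = 0.01425.
Total minor-loss coefficient ΣK = 1·1 + 3·1.5 + 3·0.41 = 6.73.
ΔP = [f·L/D + ΣK]·(ρV²/2) = [0.01425·101/0.0876 + 6.73]·(1760·7.94²/2) = [16.43 + 6.73]·5.548e+04 = 1.285e+06 Pa.
Head loss h_f = ΔP/(ρg) = 1.285e+06/(1760·9.81) = 74.4 m.

h_f ≈ 74.4 m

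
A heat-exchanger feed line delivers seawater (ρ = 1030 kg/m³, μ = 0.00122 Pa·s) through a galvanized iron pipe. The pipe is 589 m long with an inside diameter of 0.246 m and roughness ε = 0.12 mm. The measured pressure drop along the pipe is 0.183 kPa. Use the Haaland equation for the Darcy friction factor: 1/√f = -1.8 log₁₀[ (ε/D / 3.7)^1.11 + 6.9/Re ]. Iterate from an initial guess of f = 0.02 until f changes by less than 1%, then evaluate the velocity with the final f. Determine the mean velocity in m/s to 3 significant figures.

V ≈ 0.0722 m/s

Rearranging Darcy-Weisbach: V = √(2·ΔP·D/(f·L·ρ)). With ε/D = 0.00012/0.246 = 0.000488, iterate starting from f = 0.02:
  f = 0.02 → V = √(2·183·0.246/(0.02·589·1030)) = 0.08614 m/s; Re = ρVD/μ = 1.789e+04; f → 0.02731
  f = 0.02731 → V = 0.07371 m/s; Re = 1.531e+04; f → 0.02832
  f = 0.02832 → V = 0.07238 m/s; Re = 1.503e+04; f → 0.02845
Converged (Δf/f < 1%). With the final f = 0.02845: V = √(2·183·0.246/(0.02845·589·1030)) = 0.07223 m/s.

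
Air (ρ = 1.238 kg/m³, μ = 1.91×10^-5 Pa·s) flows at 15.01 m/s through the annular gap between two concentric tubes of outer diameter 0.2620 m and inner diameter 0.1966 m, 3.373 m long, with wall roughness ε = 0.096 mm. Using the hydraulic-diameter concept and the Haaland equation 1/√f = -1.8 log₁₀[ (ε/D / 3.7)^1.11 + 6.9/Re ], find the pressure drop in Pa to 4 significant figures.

Hydraulic diameter D_h = 4A/P = D_o - D_i = 0.262 - 0.1966 = 0.0654 m.
Re = ρVD_h/μ = 1.238·15.01·0.0654/1.91e-05 = 6.363e+04.
ε/D_h = 9.6e-05/0.0654 = 0.00147; Haaland gives 1/√f = -1.8 log₁₀[0.000168+0.000108] = 6.406, so f = 0.02437.
ΔP = f(L/D_h)(ρV²/2) = 0.02437·3.373/0.0654·139.5 = 175.3 Pa.

ΔP ≈ 175.3 Pa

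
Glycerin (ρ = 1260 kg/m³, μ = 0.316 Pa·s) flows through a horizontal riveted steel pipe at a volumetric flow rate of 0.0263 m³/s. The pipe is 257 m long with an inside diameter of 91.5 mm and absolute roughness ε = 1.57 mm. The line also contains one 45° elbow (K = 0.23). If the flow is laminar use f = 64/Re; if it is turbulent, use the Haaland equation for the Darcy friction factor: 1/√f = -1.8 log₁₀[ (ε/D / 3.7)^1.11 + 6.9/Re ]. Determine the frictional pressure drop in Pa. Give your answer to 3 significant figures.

ΔP ≈ 1.24×10^6 Pa

Cross-sectional area A = πD²/4 = π(0.0915)²/4 = 0.006576 m²; mean velocity V = Q/A = 0.0263/0.006576 = 4 m/s.
Reynolds number Re = ρVD/μ = 1260 · 4 · 0.0915 / 0.316 = 1459.
Re < 2300 → laminar flow, so f = 64/Re = 64/1459 = 0.04386 (the turbulent correlation is not needed).
Total minor-loss coefficient ΣK = 1·0.23 = 0.23.
ΔP = [f·L/D + ΣK]·(ρV²/2) = [0.04386·257/0.0915 + 0.23]·(1260·4²/2) = [123.2 + 0.23]·1.008e+04 = 1.244e+06 Pa.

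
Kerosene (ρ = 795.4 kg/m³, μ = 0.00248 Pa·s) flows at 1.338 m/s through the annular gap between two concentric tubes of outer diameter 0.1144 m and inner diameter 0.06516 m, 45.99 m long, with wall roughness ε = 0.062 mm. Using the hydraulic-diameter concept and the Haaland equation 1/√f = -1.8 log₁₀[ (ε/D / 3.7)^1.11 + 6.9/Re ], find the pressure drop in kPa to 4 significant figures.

Hydraulic diameter D_h = 4A/P = D_o - D_i = 0.1144 - 0.06516 = 0.04924 m.
Re = ρVD_h/μ = 795.4·1.338·0.04924/0.00248 = 2.113e+04.
ε/D_h = 6.2e-05/0.04924 = 0.00126; Haaland gives 1/√f = -1.8 log₁₀[0.000141+0.000327] = 5.994, so f = 0.02784.
ΔP = f(L/D_h)(ρV²/2) = 0.02784·45.99/0.04924·712 = 1.851e+04 Pa.
ΔP = 18.51 kPa.

ΔP ≈ 18.51 kPa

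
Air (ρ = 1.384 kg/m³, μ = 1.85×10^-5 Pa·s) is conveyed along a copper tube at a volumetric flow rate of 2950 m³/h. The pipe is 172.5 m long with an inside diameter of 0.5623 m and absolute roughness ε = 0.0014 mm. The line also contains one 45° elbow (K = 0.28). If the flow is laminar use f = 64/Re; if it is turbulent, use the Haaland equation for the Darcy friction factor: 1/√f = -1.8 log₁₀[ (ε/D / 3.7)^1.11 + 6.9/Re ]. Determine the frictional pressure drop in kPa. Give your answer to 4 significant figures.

Q = 2950 m³/h = 2950/3600 = 0.8194 m³/s.
Cross-sectional area A = πD²/4 = π(0.5623)²/4 = 0.2483 m²; mean velocity V = Q/A = 0.8194/0.2483 = 3.3 m/s.
Reynolds number Re = ρVD/μ = 1.384 · 3.3 · 0.5623 / 1.85e-05 = 1.388e+05.
Re > 4000 → turbulent. Relative roughness ε/D = 1.4e-06/0.5623 = 2.49e-06. Haaland: 1/√f = -1.8 log₁₀[(2.49e-06/3.7)^1.11 + 6.9/1.388e+05] = -1.8 log₁₀[1.41e-07 + 4.97e-05] = 7.744, so f = 0.01667.
Total minor-loss coefficient ΣK = 1·0.28 = 0.28.
ΔP = [f·L/D + ΣK]·(ρV²/2) = [0.01667·172.5/0.5623 + 0.28]·(1.384·3.3²/2) = [5.115 + 0.28]·7.535 = 40.65 Pa.
ΔP = 40.65 Pa = 0.04065 kPa.

ΔP ≈ 0.04065 kPa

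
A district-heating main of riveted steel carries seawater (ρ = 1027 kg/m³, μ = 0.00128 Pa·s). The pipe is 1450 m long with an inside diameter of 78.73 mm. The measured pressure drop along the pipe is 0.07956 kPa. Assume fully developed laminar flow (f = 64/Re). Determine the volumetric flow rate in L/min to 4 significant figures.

For laminar flow, f = 64/Re with Re = ρVD/μ, so Darcy-Weisbach reduces to ΔP = 32μLV/D². Solving for V: V = ΔP·D²/(32μL) = 79.56·(0.07873)²/(32·0.00128·1450) = 0.008303 m/s.
Check: Re = ρVD/μ = 1027·0.008303·0.07873/0.00128 = 524.5 < 2300, so the laminar assumption holds.
Q = V·A = 0.008303·(π/4·0.07873²) = 4.042e-05 m³/s = 2.425 L/min.

Q ≈ 2.425 L/min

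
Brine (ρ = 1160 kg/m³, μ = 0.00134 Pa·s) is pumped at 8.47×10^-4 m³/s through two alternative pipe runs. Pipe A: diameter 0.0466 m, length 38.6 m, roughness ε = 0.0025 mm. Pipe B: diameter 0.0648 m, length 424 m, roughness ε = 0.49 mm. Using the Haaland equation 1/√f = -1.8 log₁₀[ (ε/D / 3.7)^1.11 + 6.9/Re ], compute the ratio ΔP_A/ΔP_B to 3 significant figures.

ΔP_A/ΔP_B ≈ 0.315

Pipe A: V = Q/A = 0.000847/0.001706 = 0.4966 m/s; Re = 2.003e+04; ε/D = 5.36e-05; Haaland → f = 0.02582; ΔP_A = f(L/D)(ρV²/2) = 3059 Pa.
Pipe B: V = Q/A = 0.000847/0.003298 = 0.2568 m/s; Re = 1.441e+04; ε/D = 0.00756; Haaland → f = 0.03881; ΔP_B = f(L/D)(ρV²/2) = 9714 Pa.
ΔP_A/ΔP_B = 3059/9714 = 0.315.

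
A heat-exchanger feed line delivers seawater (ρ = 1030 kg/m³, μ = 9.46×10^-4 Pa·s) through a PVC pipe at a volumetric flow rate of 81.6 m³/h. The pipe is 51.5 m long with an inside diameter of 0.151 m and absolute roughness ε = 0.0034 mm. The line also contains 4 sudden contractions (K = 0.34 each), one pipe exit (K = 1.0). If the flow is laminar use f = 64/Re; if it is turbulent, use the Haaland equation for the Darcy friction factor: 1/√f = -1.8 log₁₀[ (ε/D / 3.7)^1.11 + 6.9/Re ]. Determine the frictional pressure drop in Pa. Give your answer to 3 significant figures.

ΔP ≈ 6320 Pa

Q = 81.6 m³/h = 81.6/3600 = 0.02267 m³/s.
Cross-sectional area A = πD²/4 = π(0.151)²/4 = 0.01791 m²; mean velocity V = Q/A = 0.02267/0.01791 = 1.266 m/s.
Reynolds number Re = ρVD/μ = 1030 · 1.266 · 0.151 / 0.000946 = 2.081e+05.
Re > 4000 → turbulent. Relative roughness ε/D = 3.4e-06/0.151 = 2.25e-05. Haaland: 1/√f = -1.8 log₁₀[(2.25e-05/3.7)^1.11 + 6.9/2.081e+05] = -1.8 log₁₀[1.62e-06 + 3.32e-05] = 8.026, so f = 0.01553.
Total minor-loss coefficient ΣK = 4·0.34 + 1·1 = 2.36.
ΔP = [f·L/D + ΣK]·(ρV²/2) = [0.01553·51.5/0.151 + 2.36]·(1030·1.266²/2) = [5.295 + 2.36]·825.1 = 6316 Pa.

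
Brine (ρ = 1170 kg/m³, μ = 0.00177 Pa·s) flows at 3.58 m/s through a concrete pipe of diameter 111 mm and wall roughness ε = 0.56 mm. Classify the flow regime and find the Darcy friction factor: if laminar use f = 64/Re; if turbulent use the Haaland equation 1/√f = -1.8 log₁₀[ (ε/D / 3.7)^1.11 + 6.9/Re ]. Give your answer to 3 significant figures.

Re = ρVD/μ = 1170·3.58·0.111/0.00177 = 2.627e+05.
Re > 4000 → turbulent. ε/D = 0.00056/0.111 = 0.00505; Haaland: 1/√f = -1.8 log₁₀[0.00066 + 2.63e-05] = 5.694, so f = 0.03084.

f ≈ 0.0308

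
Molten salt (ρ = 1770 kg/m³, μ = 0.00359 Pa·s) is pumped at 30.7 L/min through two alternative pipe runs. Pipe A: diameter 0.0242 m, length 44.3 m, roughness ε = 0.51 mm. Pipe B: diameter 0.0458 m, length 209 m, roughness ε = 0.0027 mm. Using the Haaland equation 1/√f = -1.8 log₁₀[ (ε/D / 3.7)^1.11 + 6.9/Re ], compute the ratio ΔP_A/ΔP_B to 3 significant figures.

ΔP_A/ΔP_B ≈ 7.89

Pipe A: V = Q/A = 0.0005117/0.00046 = 1.112 m/s; Re = 1.327e+04; ε/D = 0.0211; Haaland → f = 0.05242; ΔP_A = f(L/D)(ρV²/2) = 1.051e+05 Pa.
Pipe B: V = Q/A = 0.0005117/0.001647 = 0.3106 m/s; Re = 7013; ε/D = 5.9e-05; Haaland → f = 0.03418; ΔP_B = f(L/D)(ρV²/2) = 1.331e+04 Pa.
ΔP_A/ΔP_B = 1.051e+05/1.331e+04 = 7.89.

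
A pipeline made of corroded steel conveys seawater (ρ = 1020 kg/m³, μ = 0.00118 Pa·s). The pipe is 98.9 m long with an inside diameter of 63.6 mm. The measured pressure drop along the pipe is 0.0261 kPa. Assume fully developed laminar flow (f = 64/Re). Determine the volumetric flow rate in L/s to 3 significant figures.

For laminar flow, f = 64/Re with Re = ρVD/μ, so Darcy-Weisbach reduces to ΔP = 32μLV/D². Solving for V: V = ΔP·D²/(32μL) = 26.1·(0.0636)²/(32·0.00118·98.9) = 0.02827 m/s.
Check: Re = ρVD/μ = 1020·0.02827·0.0636/0.00118 = 1554 < 2300, so the laminar assumption holds.
Q = V·A = 0.02827·(π/4·0.0636²) = 8.981e-05 m³/s = 0.0898 L/s.

Q ≈ 0.0898 L/s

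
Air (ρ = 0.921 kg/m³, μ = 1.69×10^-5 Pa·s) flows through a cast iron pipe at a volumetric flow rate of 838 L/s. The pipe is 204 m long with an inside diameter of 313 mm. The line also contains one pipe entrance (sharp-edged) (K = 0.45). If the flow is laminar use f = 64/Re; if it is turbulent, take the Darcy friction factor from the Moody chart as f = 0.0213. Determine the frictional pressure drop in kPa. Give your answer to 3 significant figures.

ΔP ≈ 0.783 kPa

Q = 838 L/s = 838/1000 = 0.838 m³/s.
Cross-sectional area A = πD²/4 = π(0.313)²/4 = 0.07694 m²; mean velocity V = Q/A = 0.838/0.07694 = 10.89 m/s.
Reynolds number Re = ρVD/μ = 0.921 · 10.89 · 0.313 / 1.69e-05 = 1.858e+05.
Re > 4000 → turbulent; use the Moody-chart value f = 0.0213.
Total minor-loss coefficient ΣK = 1·0.45 = 0.45.
ΔP = [f·L/D + ΣK]·(ρV²/2) = [0.0213·204/0.313 + 0.45]·(0.921·10.89²/2) = [13.88 + 0.45]·54.62 = 782.9 Pa.
ΔP = 782.9 Pa = 0.783 kPa.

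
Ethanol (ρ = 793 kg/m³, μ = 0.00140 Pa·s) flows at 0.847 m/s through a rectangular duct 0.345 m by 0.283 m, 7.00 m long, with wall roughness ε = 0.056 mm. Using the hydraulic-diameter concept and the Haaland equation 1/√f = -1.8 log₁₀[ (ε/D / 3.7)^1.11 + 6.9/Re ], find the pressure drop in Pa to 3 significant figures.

Hydraulic diameter D_h = 4A/P = 4·(0.345·0.283)/(2·(0.345+0.283)) = 0.3905/1.256 = 0.3109 m.
Re = ρVD_h/μ = 793·0.847·0.3109/0.0014 = 1.492e+05.
ε/D_h = 5.6e-05/0.3109 = 0.00018; Haaland gives 1/√f = -1.8 log₁₀[1.63e-05+4.63e-05] = 7.566, so f = 0.01747.
ΔP = f(L/D_h)(ρV²/2) = 0.01747·7/0.3109·284.5 = 111.9 Pa.

ΔP ≈ 112 Pa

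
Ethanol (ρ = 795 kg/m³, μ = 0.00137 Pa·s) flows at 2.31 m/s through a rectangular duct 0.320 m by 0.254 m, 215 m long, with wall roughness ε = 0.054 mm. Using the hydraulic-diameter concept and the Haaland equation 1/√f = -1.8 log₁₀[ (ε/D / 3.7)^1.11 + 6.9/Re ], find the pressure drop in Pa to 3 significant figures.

ΔP ≈ 25100 Pa

Hydraulic diameter D_h = 4A/P = 4·(0.32·0.254)/(2·(0.32+0.254)) = 0.3251/1.148 = 0.2832 m.
Re = ρVD_h/μ = 795·2.31·0.2832/0.00137 = 3.796e+05.
ε/D_h = 5.4e-05/0.2832 = 0.000191; Haaland gives 1/√f = -1.8 log₁₀[1.74e-05+1.82e-05] = 8.008, so f = 0.01559.
ΔP = f(L/D_h)(ρV²/2) = 0.01559·215/0.2832·2121 = 2.511e+04 Pa.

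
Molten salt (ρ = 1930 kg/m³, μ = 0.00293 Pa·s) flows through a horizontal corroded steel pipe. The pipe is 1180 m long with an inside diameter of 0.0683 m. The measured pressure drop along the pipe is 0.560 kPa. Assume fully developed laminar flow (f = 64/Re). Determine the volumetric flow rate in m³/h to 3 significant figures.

Q ≈ 0.311 m³/h

For laminar flow, f = 64/Re with Re = ρVD/μ, so Darcy-Weisbach reduces to ΔP = 32μLV/D². Solving for V: V = ΔP·D²/(32μL) = 560·(0.0683)²/(32·0.00293·1180) = 0.02361 m/s.
Check: Re = ρVD/μ = 1930·0.02361·0.0683/0.00293 = 1062 < 2300, so the laminar assumption holds.
Q = V·A = 0.02361·(π/4·0.0683²) = 8.651e-05 m³/s = 0.311 m³/h.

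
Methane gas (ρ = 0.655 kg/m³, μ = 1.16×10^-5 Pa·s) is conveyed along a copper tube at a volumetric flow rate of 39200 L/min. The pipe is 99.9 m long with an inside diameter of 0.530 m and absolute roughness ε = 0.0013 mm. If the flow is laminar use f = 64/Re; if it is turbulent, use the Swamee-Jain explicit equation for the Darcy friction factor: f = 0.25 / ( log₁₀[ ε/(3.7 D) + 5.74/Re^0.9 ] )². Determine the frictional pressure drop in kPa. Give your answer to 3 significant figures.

Q = 39200 L/min = 39200/60000 = 0.6533 m³/s.
Cross-sectional area A = πD²/4 = π(0.53)²/4 = 0.2206 m²; mean velocity V = Q/A = 0.6533/0.2206 = 2.961 m/s.
Reynolds number Re = ρVD/μ = 0.655 · 2.961 · 0.53 / 1.16e-05 = 8.862e+04.
Re > 4000 → turbulent. Relative roughness ε/D = 1.3e-06/0.53 = 2.45e-06. Swamee-Jain: f = 0.25/(log₁₀[2.45e-06/3.7 + 5.74/8.862e+04^0.9])² = 0.25/(log₁₀[6.63e-07 + 0.000202])² = 0.25/(-3.692)² = 0.01834.
Darcy-Weisbach: ΔP = f(L/D)(ρV²/2) = 0.01834·(99.9/0.53)·(0.655·2.961²/2) = 0.01834·188.5·2.872 = 9.926 Pa.
ΔP = 9.926 Pa = 0.00993 kPa.

ΔP ≈ 0.00993 kPa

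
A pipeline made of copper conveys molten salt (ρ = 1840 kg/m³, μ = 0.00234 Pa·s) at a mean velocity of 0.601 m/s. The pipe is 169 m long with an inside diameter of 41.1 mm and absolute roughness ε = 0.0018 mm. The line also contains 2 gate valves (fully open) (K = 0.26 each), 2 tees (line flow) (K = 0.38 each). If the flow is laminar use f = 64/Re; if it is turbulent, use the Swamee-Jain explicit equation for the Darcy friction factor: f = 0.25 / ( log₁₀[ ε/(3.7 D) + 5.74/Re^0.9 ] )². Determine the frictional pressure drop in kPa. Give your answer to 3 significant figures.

Reynolds number Re = ρVD/μ = 1840 · 0.601 · 0.0411 / 0.00234 = 1.942e+04.
Re > 4000 → turbulent. Relative roughness ε/D = 1.8e-06/0.0411 = 4.38e-05. Swamee-Jain: f = 0.25/(log₁₀[4.38e-05/3.7 + 5.74/1.942e+04^0.9])² = 0.25/(log₁₀[1.18e-05 + 0.000793])² = 0.25/(-3.094)² = 0.02611.
Total minor-loss coefficient ΣK = 2·0.26 + 2·0.38 = 1.28.
ΔP = [f·L/D + ΣK]·(ρV²/2) = [0.02611·169/0.0411 + 1.28]·(1840·0.601²/2) = [107.4 + 1.28]·332.3 = 3.611e+04 Pa.
ΔP = 3.611e+04 Pa = 36.1 kPa.

ΔP ≈ 36.1 kPa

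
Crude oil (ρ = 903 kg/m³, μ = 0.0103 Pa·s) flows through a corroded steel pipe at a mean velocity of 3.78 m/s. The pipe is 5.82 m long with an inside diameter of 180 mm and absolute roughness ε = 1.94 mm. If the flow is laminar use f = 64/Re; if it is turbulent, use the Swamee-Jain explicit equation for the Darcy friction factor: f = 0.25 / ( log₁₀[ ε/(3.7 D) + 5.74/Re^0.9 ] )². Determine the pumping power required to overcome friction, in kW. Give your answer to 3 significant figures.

P ≈ 0.806 kW

Reynolds number Re = ρVD/μ = 903 · 3.78 · 0.18 / 0.0103 = 5.965e+04.
Re > 4000 → turbulent. Relative roughness ε/D = 0.00194/0.18 = 0.0108. Swamee-Jain: f = 0.25/(log₁₀[0.0108/3.7 + 5.74/5.965e+04^0.9])² = 0.25/(log₁₀[0.00291 + 0.000289])² = 0.25/(-2.495)² = 0.04017.
Darcy-Weisbach: ΔP = f(L/D)(ρV²/2) = 0.04017·(5.82/0.18)·(903·3.78²/2) = 0.04017·32.33·6451 = 8380 Pa.
Q = V·A = 3.78·0.02545 = 0.09619 m³/s.
Pumping power P = QΔP = 0.09619·8380 = 806.0 W = 0.806 kW.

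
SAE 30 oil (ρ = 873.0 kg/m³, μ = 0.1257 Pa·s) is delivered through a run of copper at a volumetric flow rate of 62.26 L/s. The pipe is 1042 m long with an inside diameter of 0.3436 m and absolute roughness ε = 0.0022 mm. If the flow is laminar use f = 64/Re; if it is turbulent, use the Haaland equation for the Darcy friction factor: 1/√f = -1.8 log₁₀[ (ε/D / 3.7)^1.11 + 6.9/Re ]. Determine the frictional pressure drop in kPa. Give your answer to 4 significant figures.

ΔP ≈ 23.84 kPa

Q = 62.26 L/s = 62.26/1000 = 0.06226 m³/s.
Cross-sectional area A = πD²/4 = π(0.3436)²/4 = 0.09272 m²; mean velocity V = Q/A = 0.06226/0.09272 = 0.6714 m/s.
Reynolds number Re = ρVD/μ = 873 · 0.6714 · 0.3436 / 0.126 = 1602.
Re < 2300 → laminar flow, so f = 64/Re = 64/1602 = 0.03994 (the turbulent correlation is not needed).
Darcy-Weisbach: ΔP = f(L/D)(ρV²/2) = 0.03994·(1042/0.3436)·(873·0.6714²/2) = 0.03994·3033·196.8 = 2.384e+04 Pa.
ΔP = 2.384e+04 Pa = 23.84 kPa.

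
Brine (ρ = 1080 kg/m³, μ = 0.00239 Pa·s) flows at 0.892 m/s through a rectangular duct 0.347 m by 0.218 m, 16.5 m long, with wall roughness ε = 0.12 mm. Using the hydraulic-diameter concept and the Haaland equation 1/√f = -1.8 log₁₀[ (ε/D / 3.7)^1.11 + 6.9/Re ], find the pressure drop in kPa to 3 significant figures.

Hydraulic diameter D_h = 4A/P = 4·(0.347·0.218)/(2·(0.347+0.218)) = 0.3026/1.13 = 0.2678 m.
Re = ρVD_h/μ = 1080·0.892·0.2678/0.00239 = 1.079e+05.
ε/D_h = 0.00012/0.2678 = 0.000448; Haaland gives 1/√f = -1.8 log₁₀[4.49e-05+6.39e-05] = 7.134, so f = 0.01965.
ΔP = f(L/D_h)(ρV²/2) = 0.01965·16.5/0.2678·429.7 = 520.2 Pa.
ΔP = 0.520 kPa.

ΔP ≈ 0.520 kPa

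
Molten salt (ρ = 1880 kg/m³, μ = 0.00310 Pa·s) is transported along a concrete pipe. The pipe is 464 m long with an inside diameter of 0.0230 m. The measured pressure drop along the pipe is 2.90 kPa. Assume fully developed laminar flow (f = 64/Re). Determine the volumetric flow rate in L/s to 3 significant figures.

For laminar flow, f = 64/Re with Re = ρVD/μ, so Darcy-Weisbach reduces to ΔP = 32μLV/D². Solving for V: V = ΔP·D²/(32μL) = 2900·(0.023)²/(32·0.0031·464) = 0.03333 m/s.
Check: Re = ρVD/μ = 1880·0.03333·0.023/0.0031 = 464.9 < 2300, so the laminar assumption holds.
Q = V·A = 0.03333·(π/4·0.023²) = 1.385e-05 m³/s = 0.0138 L/s.

Q ≈ 0.0138 L/s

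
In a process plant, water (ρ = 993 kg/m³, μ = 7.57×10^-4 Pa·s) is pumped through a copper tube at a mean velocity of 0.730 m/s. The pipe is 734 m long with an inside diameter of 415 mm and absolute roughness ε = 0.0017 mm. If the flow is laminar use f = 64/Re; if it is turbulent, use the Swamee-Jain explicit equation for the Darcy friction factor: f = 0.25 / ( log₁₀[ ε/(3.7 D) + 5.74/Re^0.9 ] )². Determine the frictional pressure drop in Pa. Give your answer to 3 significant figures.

ΔP ≈ 6410 Pa

Reynolds number Re = ρVD/μ = 993 · 0.73 · 0.415 / 0.000757 = 3.974e+05.
Re > 4000 → turbulent. Relative roughness ε/D = 1.7e-06/0.415 = 4.1e-06. Swamee-Jain: f = 0.25/(log₁₀[4.1e-06/3.7 + 5.74/3.974e+05^0.9])² = 0.25/(log₁₀[1.11e-06 + 5.24e-05])² = 0.25/(-4.271)² = 0.0137.
Darcy-Weisbach: ΔP = f(L/D)(ρV²/2) = 0.0137·(734/0.415)·(993·0.73²/2) = 0.0137·1769·264.6 = 6413 Pa.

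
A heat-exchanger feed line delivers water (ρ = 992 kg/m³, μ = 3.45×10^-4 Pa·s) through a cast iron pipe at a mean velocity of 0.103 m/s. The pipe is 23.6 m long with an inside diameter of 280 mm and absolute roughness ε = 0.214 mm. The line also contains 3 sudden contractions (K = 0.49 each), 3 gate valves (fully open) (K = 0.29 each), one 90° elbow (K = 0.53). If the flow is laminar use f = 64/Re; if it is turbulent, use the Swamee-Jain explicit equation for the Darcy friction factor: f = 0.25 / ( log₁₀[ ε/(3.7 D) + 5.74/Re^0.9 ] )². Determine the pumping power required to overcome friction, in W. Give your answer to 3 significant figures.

Reynolds number Re = ρVD/μ = 992 · 0.103 · 0.28 / 0.000345 = 8.293e+04.
Re > 4000 → turbulent. Relative roughness ε/D = 0.000214/0.28 = 0.000764. Swamee-Jain: f = 0.25/(log₁₀[0.000764/3.7 + 5.74/8.293e+04^0.9])² = 0.25/(log₁₀[0.000207 + 0.000215])² = 0.25/(-3.375)² = 0.02194.
Total minor-loss coefficient ΣK = 3·0.49 + 3·0.29 + 1·0.53 = 2.87.
ΔP = [f·L/D + ΣK]·(ρV²/2) = [0.02194·23.6/0.28 + 2.87]·(992·0.103²/2) = [1.85 + 2.87]·5.262 = 24.83 Pa.
Q = V·A = 0.103·0.06158 = 0.006342 m³/s.
Pumping power P = QΔP = 0.006342·24.83 = 0.1575 W = 0.158 W.

P ≈ 0.158 W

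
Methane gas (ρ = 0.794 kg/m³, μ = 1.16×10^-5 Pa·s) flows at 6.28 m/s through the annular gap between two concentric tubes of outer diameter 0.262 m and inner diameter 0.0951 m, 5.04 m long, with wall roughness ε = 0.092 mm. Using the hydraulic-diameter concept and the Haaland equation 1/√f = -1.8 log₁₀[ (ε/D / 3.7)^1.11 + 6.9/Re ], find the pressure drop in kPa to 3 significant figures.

ΔP ≈ 0.0100 kPa

Hydraulic diameter D_h = 4A/P = D_o - D_i = 0.262 - 0.0951 = 0.1669 m.
Re = ρVD_h/μ = 0.794·6.28·0.1669/1.16e-05 = 7.174e+04.
ε/D_h = 9.2e-05/0.1669 = 0.000551; Haaland gives 1/√f = -1.8 log₁₀[5.65e-05+9.62e-05] = 6.869, so f = 0.02119.
ΔP = f(L/D_h)(ρV²/2) = 0.02119·5.04/0.1669·15.66 = 10.02 Pa.
ΔP = 0.0100 kPa.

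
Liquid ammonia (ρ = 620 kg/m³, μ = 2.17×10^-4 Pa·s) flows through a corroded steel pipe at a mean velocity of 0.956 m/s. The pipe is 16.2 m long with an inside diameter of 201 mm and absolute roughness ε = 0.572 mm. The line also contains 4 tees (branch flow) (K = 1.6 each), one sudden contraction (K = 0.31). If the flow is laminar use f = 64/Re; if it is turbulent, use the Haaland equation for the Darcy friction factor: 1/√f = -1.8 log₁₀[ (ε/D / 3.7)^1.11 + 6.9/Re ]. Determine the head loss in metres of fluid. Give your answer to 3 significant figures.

Reynolds number Re = ρVD/μ = 620 · 0.956 · 0.201 / 0.000217 = 5.49e+05.
Re > 4000 → turbulent. Relative roughness ε/D = 0.000572/0.201 = 0.00285. Haaland: 1/√f = -1.8 log₁₀[(0.00285/3.7)^1.11 + 6.9/5.49e+05] = -1.8 log₁₀[0.00035 + 1.26e-05] = 6.194, so f = 0.02606.
Total minor-loss coefficient ΣK = 4·1.6 + 1·0.31 = 6.71.
ΔP = [f·L/D + ΣK]·(ρV²/2) = [0.02606·16.2/0.201 + 6.71]·(620·0.956²/2) = [2.101 + 6.71]·283.3 = 2496 Pa.
Head loss h_f = ΔP/(ρg) = 2496/(620·9.81) = 0.410 m.

h_f ≈ 0.410 m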